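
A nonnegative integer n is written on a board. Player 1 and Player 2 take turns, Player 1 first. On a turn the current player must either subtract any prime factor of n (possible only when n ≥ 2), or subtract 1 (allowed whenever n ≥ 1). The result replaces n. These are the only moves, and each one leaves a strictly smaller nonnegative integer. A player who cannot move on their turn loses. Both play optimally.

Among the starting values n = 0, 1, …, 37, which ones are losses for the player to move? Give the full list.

Build the W/L table. Terminal = L. A non-terminal position is W if it has a move to some L; otherwise it is L.
n=0: no move → L
n=1: W (go to 0, an L position)
n=2: W (go to 0, an L position)
n=3: W (go to 0, an L position)
n=4: L (options 2(W), 3(W) are all W)
n=5: W (go to 0, an L position)
n=6: W (go to 4, an L position)
n=7: W (go to 0, an L position)
n=8: L (options 6(W), 7(W) are all W)
n=9: W (go to 8, an L position)
n=10: W (go to 8, an L position)
n=11: W (go to 0, an L position)
n=12: L (options 9(W), 10(W), 11(W) are all W)
n=13: W (go to 0, an L position)
n=14: W (go to 12, an L position)
n=15: W (go to 12, an L position)
n=16: L (options 14(W), 15(W) are all W)
n=17: W (go to 0, an L position)
n=18: W (go to 16, an L position)
n=19: W (go to 0, an L position)
n=20: L (options 15(W), 18(W), 19(W) are all W)
n=21: W (go to 20, an L position)
n=22: W (go to 20, an L position)
n=23: W (go to 0, an L position)
n=24: L (options 21(W), 22(W), 23(W) are all W)
n=25: W (go to 20, an L position)
n=26: W (go to 24, an L position)
n=27: W (go to 24, an L position)
n=28: L (options 21(W), 26(W), 27(W) are all W)
n=29: W (go to 0, an L position)
n=30: W (go to 28, an L position)
n=31: W (go to 0, an L position)
n=32: L (options 30(W), 31(W) are all W)
n=33: W (go to 32, an L position)
n=34: W (go to 32, an L position)
n=35: W (go to 28, an L position)
n=36: L (options 33(W), 34(W), 35(W) are all W)
n=37: W (go to 0, an L position)
Reading off the rows marked L gives the requested list; there are 10 such values of n.

0, 4, 8, 12, 16, 20, 24, 28, 32, 36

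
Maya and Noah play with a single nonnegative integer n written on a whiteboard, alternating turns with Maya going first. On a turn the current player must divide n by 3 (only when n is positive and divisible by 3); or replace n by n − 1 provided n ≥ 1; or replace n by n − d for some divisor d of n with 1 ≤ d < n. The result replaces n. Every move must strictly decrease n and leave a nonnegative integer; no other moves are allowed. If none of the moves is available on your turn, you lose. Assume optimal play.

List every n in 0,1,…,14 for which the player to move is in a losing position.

0, 2, 5, 7, 9, 11, 13

Build the W/L table. Terminal = L. A non-terminal position is W if it has a move to some L; otherwise it is L.
n=0: no move → L
n=1: W (go to 0, an L position)
n=2: L (sole option 1(W) is W)
n=3: W (go to 2, an L position)
n=4: W (go to 2, an L position)
n=5: L (sole option 4(W) is W)
n=6: W (go to 2, an L position)
n=7: L (sole option 6(W) is W)
n=8: W (go to 7, an L position)
n=9: L (options 3(W), 6(W), 8(W) are all W)
n=10: W (go to 5, an L position)
n=11: L (sole option 10(W) is W)
n=12: W (go to 9, an L position)
n=13: L (sole option 12(W) is W)
n=14: W (go to 7, an L position)
Reading off the rows marked L gives the requested list; there are 7 such values of n.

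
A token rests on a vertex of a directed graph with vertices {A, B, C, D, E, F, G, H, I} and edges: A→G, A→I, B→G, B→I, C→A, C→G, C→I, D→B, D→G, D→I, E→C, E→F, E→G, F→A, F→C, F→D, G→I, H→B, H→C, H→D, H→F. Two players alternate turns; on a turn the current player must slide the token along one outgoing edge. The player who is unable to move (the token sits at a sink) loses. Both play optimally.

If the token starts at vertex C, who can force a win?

Compute win/loss labels from the base case upward. A position with no move is L. Any other position is W if it can reach an L in one move, else L.
Every edge goes from a vertex to one that appears earlier in the order I, G, B, D, A, C, F, H, E, so processing vertices in that order labels each vertex after all of its successors.
I: no outgoing edge → L
G: →I(L), so W
B: →I(L), so W
D: →I(L), so W
A: →I(L), so W
C: →I(L), so W
F: →C(W), A(W), D(W) — all W, so L
H: →F(L), so W
E: →F(L), so W
From C the player to move can move to I, reaching an L position.

The first player wins.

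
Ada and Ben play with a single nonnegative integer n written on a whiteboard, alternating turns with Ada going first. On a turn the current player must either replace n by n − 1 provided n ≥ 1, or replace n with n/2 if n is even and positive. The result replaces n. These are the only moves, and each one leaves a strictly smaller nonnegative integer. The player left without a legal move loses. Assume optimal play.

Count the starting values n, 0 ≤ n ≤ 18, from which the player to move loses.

9

Label each position W (a win for the player to move) or L (a loss). A position with no legal move is L; any other position is W exactly when some move reaches an L, and L when every move reaches a W.
n=0: no move → L
n=1: W (go to 0, an L position)
n=2: L (sole option 1(W) is W)
n=3: W (go to 2, an L position)
n=4: W (go to 2, an L position)
n=5: L (sole option 4(W) is W)
n=6: W (go to 5, an L position)
n=7: L (sole option 6(W) is W)
n=8: W (go to 7, an L position)
n=9: L (sole option 8(W) is W)
n=10: W (go to 5, an L position)
n=11: L (sole option 10(W) is W)
n=12: W (go to 11, an L position)
n=13: L (sole option 12(W) is W)
n=14: W (go to 7, an L position)
n=15: L (sole option 14(W) is W)
n=16: W (go to 15, an L position)
n=17: L (sole option 16(W) is W)
n=18: W (go to 9, an L position)
L entries with 0 ≤ n ≤ 18: n = 0, 2, 5, 7, 9, 11, 13, 15, 17; that makes 9.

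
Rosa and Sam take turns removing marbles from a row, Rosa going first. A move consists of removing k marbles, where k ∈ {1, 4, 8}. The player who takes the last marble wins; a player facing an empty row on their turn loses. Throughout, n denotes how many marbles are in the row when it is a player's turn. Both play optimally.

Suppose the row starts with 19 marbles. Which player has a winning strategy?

Classify positions by backward induction: terminal positions (no move available) are L. From any other position, the mover wins iff some move reaches an L.
n=0: no move → L
n=1: can move to 0, which is L ⇒ W
n=2: the only move is to 1(W), a W ⇒ L
n=3: can move to 2, which is L ⇒ W
n=4: can move to 0, which is L ⇒ W
n=5: moves to 4(W), 1(W); every one is W ⇒ L
n=6: can move to 5, which is L ⇒ W
n=7: moves to 6(W), 3(W); every one is W ⇒ L
n=8: can move to 7, which is L ⇒ W
n=9: can move to 5, which is L ⇒ W
n=10: can move to 2, which is L ⇒ W
n=11: can move to 7, which is L ⇒ W
n=12: moves to 11(W), 8(W), 4(W); every one is W ⇒ L
n=13: can move to 12, which is L ⇒ W
n=14: moves to 13(W), 10(W), 6(W); every one is W ⇒ L
n=15: can move to 14, which is L ⇒ W
n=16: can move to 12, which is L ⇒ W
n=17: moves to 16(W), 13(W), 9(W); every one is W ⇒ L
n=18: can move to 17, which is L ⇒ W
n=19: moves to 18(W), 15(W), 11(W); every one is W ⇒ L
The starting position 19 is L: whatever Rosa does, the opponent receives a W position.

Sam wins.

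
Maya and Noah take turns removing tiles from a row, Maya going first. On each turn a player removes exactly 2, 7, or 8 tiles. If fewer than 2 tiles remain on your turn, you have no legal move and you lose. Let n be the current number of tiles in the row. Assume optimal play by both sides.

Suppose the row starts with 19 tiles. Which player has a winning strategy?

Noah wins.

Positions with no move are L. A position that does have a move is losing for the player to move precisely when every available move leads to a winning position for the opponent. Fill in the labels:
n=0: no move → L
n=1: no move → L
n=2: reaches L-position 0 → W
n=3: reaches L-position 1 → W
n=4: only reaches 2(W), which is W → L
n=5: only reaches 3(W), which is W → L
n=6: reaches L-position 4 → W
n=7: reaches L-position 5 → W
n=8: reaches L-position 1 → W
n=9: reaches L-position 1 → W
n=10: only reaches 8(W), 3(W), 2(W), all W → L
n=11: reaches L-position 4 → W
n=12: reaches L-position 10 → W
n=13: reaches L-position 5 → W
n=14: only reaches 12(W), 7(W), 6(W), all W → L
n=15: only reaches 13(W), 8(W), 7(W), all W → L
n=16: reaches L-position 14 → W
n=17: reaches L-position 15 → W
n=18: reaches L-position 10 → W
n=19: only reaches 17(W), 12(W), 11(W), all W → L
The starting position 19 is L: whatever Maya does, the opponent receives a W position.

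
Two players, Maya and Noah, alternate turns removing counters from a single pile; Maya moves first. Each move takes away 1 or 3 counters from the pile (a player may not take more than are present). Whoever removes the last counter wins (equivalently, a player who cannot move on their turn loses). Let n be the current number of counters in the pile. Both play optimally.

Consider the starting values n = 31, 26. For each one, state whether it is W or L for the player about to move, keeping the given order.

Compute win/loss labels from the base case upward. A position with no move is L. Any other position is W if it can reach an L in one move, else L.
n=0: no move → L
n=1: W (go to 0, an L position)
n=2: L (sole option 1(W) is W)
n=3: W (go to 2, an L position)
n=4: L (options 3(W), 1(W) are all W)
n=5: W (go to 4, an L position)
n=6: L (options 5(W), 3(W) are all W)
n=7: W (go to 6, an L position)
n=8: L (options 7(W), 5(W) are all W)
n=9: W (go to 8, an L position)
n=10: L (options 9(W), 7(W) are all W)
n=11: W (go to 10, an L position)
n=12: L (options 11(W), 9(W) are all W)
n=13: W (go to 12, an L position)
n=14: L (options 13(W), 11(W) are all W)
n=15: W (go to 14, an L position)
n=16: L (options 15(W), 13(W) are all W)
n=17: W (go to 16, an L position)
n=18: L (options 17(W), 15(W) are all W)
n=19: W (go to 18, an L position)
n=20: L (options 19(W), 17(W) are all W)
n=21: W (go to 20, an L position)
n=22: L (options 21(W), 19(W) are all W)
n=23: W (go to 22, an L position)
n=24: L (options 23(W), 21(W) are all W)
n=25: W (go to 24, an L position)
n=26: L (options 25(W), 23(W) are all W)
n=27: W (go to 26, an L position)
n=28: L (options 27(W), 25(W) are all W)
n=29: W (go to 28, an L position)
n=30: L (options 29(W), 27(W) are all W)
n=31: W (go to 30, an L position)

31: W, 26: L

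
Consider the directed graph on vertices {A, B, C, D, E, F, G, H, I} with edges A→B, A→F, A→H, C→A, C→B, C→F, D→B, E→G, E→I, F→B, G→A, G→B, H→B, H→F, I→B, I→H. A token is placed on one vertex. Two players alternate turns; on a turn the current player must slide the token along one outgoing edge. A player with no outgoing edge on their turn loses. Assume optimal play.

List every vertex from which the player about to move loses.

Use the standard recursion: the mover loses at a terminal position; elsewhere, the mover wins exactly when some move hands the opponent an L position.
Every edge goes from a vertex to one that appears earlier in the order B, F, H, I, A, G, D, C, E, so processing vertices in that order labels each vertex after all of its successors.
B: no outgoing edge → L
F: →B(L), so W
H: →B(L), so W
I: →B(L), so W
A: →B(L), so W
G: →B(L), so W
D: →B(L), so W
C: →B(L), so W
E: →G(W), I(W) — all W, so L
The losing starting vertices are exactly the entries labelled L in this table (2 of them).

B, E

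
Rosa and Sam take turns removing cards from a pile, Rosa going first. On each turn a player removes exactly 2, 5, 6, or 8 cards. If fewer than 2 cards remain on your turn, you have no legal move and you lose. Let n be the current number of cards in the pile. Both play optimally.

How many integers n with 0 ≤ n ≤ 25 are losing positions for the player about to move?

Label each position W (a win for the player to move) or L (a loss). A position with no legal move is L; any other position is W exactly when some move reaches an L, and L when every move reaches a W.
n=0: no move → L
n=1: no move → L
n=2: W (go to 0, an L position)
n=3: W (go to 1, an L position)
n=4: L (sole option 2(W) is W)
n=5: W (go to 0, an L position)
n=6: W (go to 4, an L position)
n=7: W (go to 1, an L position)
n=8: W (go to 0, an L position)
n=9: W (go to 4, an L position)
n=10: W (go to 4, an L position)
n=11: L (options 9(W), 6(W), 5(W), 3(W) are all W)
n=12: W (go to 4, an L position)
n=13: W (go to 11, an L position)
n=14: L (options 12(W), 9(W), 8(W), 6(W) are all W)
n=15: L (options 13(W), 10(W), 9(W), 7(W) are all W)
n=16: W (go to 14, an L position)
n=17: W (go to 15, an L position)
n=18: L (options 16(W), 13(W), 12(W), 10(W) are all W)
n=19: W (go to 14, an L position)
n=20: W (go to 18, an L position)
n=21: W (go to 15, an L position)
n=22: W (go to 14, an L position)
n=23: W (go to 18, an L position)
n=24: W (go to 18, an L position)
n=25: L (options 23(W), 20(W), 19(W), 17(W) are all W)
L entries with 0 ≤ n ≤ 25: n = 0, 1, 4, 11, 14, 15, 18, 25; that makes 8.

8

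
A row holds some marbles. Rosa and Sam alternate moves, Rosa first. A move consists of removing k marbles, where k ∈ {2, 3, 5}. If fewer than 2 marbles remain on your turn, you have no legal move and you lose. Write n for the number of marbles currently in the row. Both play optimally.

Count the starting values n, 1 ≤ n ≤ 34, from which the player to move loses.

Label each position W (a win for the player to move) or L (a loss). A position with no legal move is L; any other position is W exactly when some move reaches an L, and L when every move reaches a W.
n=0: no move → L
n=1: no move → L
n=2: W (go to 0, an L position)
n=3: W (go to 1, an L position)
n=4: W (go to 1, an L position)
n=5: W (go to 0, an L position)
n=6: W (go to 1, an L position)
n=7: L (options 5(W), 4(W), 2(W) are all W)
n=8: L (options 6(W), 5(W), 3(W) are all W)
n=9: W (go to 7, an L position)
n=10: W (go to 8, an L position)
n=11: W (go to 8, an L position)
n=12: W (go to 7, an L position)
n=13: W (go to 8, an L position)
n=14: L (options 12(W), 11(W), 9(W) are all W)
n=15: L (options 13(W), 12(W), 10(W) are all W)
n=16: W (go to 14, an L position)
n=17: W (go to 15, an L position)
n=18: W (go to 15, an L position)
n=19: W (go to 14, an L position)
n=20: W (go to 15, an L position)
n=21: L (options 19(W), 18(W), 16(W) are all W)
n=22: L (options 20(W), 19(W), 17(W) are all W)
n=23: W (go to 21, an L position)
n=24: W (go to 22, an L position)
n=25: W (go to 22, an L position)
n=26: W (go to 21, an L position)
n=27: W (go to 22, an L position)
n=28: L (options 26(W), 25(W), 23(W) are all W)
n=29: L (options 27(W), 26(W), 24(W) are all W)
n=30: W (go to 28, an L position)
n=31: W (go to 29, an L position)
n=32: W (go to 29, an L position)
n=33: W (go to 28, an L position)
n=34: W (go to 29, an L position)
L entries with 1 ≤ n ≤ 34 (n=0 is outside the asked range and is not counted): n = 1, 7, 8, 14, 15, 21, 22, 28, 29; that makes 9.

9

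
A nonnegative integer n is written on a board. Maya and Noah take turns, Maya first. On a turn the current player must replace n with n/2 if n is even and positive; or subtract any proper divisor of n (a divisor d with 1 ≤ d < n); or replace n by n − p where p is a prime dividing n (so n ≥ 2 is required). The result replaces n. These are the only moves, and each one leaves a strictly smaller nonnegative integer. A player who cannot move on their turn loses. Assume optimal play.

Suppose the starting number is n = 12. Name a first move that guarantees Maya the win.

Use the standard recursion: the mover loses at a terminal position; elsewhere, the mover wins exactly when some move hands the opponent an L position.
n=0: no move → L
n=1: no move → L
n=2: can move to 0, which is L ⇒ W
n=3: can move to 0, which is L ⇒ W
n=4: moves to 2(W), 3(W); every one is W ⇒ L
n=5: can move to 0, which is L ⇒ W
n=6: can move to 4, which is L ⇒ W
n=7: can move to 0, which is L ⇒ W
n=8: can move to 4, which is L ⇒ W
n=9: moves to 6(W), 8(W); every one is W ⇒ L
n=10: can move to 9, which is L ⇒ W
n=11: can move to 0, which is L ⇒ W
n=12: can move to 9, which is L ⇒ W
From 12, the L positions reachable in one move are: 9.

Move to 9.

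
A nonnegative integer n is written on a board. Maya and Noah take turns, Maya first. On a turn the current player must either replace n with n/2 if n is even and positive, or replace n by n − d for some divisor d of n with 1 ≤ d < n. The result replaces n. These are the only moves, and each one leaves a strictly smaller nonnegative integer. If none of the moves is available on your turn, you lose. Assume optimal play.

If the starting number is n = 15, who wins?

Positions with no move are L. A position that does have a move is losing for the player to move precisely when every available move leads to a winning position for the opponent. Fill in the labels:
n=0: no move → L
n=1: no move → L
n=2: can move to 1, which is L ⇒ W
n=3: the only move is to 2(W), a W ⇒ L
n=4: can move to 3, which is L ⇒ W
n=5: the only move is to 4(W), a W ⇒ L
n=6: can move to 3, which is L ⇒ W
n=7: the only move is to 6(W), a W ⇒ L
n=8: can move to 7, which is L ⇒ W
n=9: moves to 6(W), 8(W); every one is W ⇒ L
n=10: can move to 5, which is L ⇒ W
n=11: the only move is to 10(W), a W ⇒ L
n=12: can move to 9, which is L ⇒ W
n=13: the only move is to 12(W), a W ⇒ L
n=14: can move to 7, which is L ⇒ W
n=15: moves to 10(W), 12(W), 14(W); every one is W ⇒ L
The starting position 15 is L: whatever Maya does, the opponent receives a W position.

Noah wins.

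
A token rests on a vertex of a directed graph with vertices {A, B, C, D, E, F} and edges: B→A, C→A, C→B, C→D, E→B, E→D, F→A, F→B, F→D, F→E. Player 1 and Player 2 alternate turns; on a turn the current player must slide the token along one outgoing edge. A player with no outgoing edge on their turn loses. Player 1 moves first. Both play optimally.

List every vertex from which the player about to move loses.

Label each position W (a win for the player to move) or L (a loss). A position with no legal move is L; any other position is W exactly when some move reaches an L, and L when every move reaches a W.
Every edge goes from a vertex to one that appears earlier in the order A, D, B, C, E, F, so processing vertices in that order labels each vertex after all of its successors.
A: no outgoing edge → L
D: no outgoing edge → L
B: can move to A, which is L ⇒ W
C: can move to D, which is L ⇒ W
E: can move to D, which is L ⇒ W
F: can move to D, which is L ⇒ W
The losing starting vertices are exactly the entries labelled L in this table (2 of them).

A, D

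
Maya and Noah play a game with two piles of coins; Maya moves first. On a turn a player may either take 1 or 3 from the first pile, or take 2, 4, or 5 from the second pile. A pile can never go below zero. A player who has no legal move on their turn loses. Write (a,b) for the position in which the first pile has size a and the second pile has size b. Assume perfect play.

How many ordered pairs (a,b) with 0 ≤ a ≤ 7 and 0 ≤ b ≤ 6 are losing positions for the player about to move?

16

Classify positions by backward induction: terminal positions (no move available) are L. From any other position, the mover wins iff some move reaches an L.
Every move lowers a or b (never raises either), so fill the grid row by row in increasing a, and left to right within a row: each cell's successors are then already labelled.
      b=0  b=1  b=2  b=3  b=4  b=5  b=6
a=0:    L    L    W    W    W    W    W
a=1:    W    W    L    L    W    W    W
a=2:    L    L    W    W    W    W    W
a=3:    W    W    L    L    W    W    W
a=4:    L    L    W    W    W    W    W
a=5:    W    W    L    L    W    W    W
a=6:    L    L    W    W    W    W    W
a=7:    W    W    L    L    W    W    W
Cells with no legal move (terminal, hence L): (0,0), (0,1).
The remaining L cells, each justified by listing all of its moves:
(1,2): →(0,2)(W), (1,0)(W) — all W, so L
(1,3): →(0,3)(W), (1,1)(W) — all W, so L
(2,0): →(1,0)(W) only, which is W, so L
(2,1): →(1,1)(W) only, which is W, so L
(3,2): →(2,2)(W), (0,2)(W), (3,0)(W) — all W, so L
(3,3): →(2,3)(W), (0,3)(W), (3,1)(W) — all W, so L
(4,0): →(3,0)(W), (1,0)(W) — all W, so L
(4,1): →(3,1)(W), (1,1)(W) — all W, so L
(5,2): →(4,2)(W), (2,2)(W), (5,0)(W) — all W, so L
(5,3): →(4,3)(W), (2,3)(W), (5,1)(W) — all W, so L
(6,0): →(5,0)(W), (3,0)(W) — all W, so L
(6,1): →(5,1)(W), (3,1)(W) — all W, so L
(7,2): →(6,2)(W), (4,2)(W), (7,0)(W) — all W, so L
(7,3): →(6,3)(W), (4,3)(W), (7,1)(W) — all W, so L
Every other cell has at least one move into one of the L cells above, so it is W.
L cells per row: a=0: 2, a=1: 2, a=2: 2, a=3: 2, a=4: 2, a=5: 2, a=6: 2, a=7: 2; total 16.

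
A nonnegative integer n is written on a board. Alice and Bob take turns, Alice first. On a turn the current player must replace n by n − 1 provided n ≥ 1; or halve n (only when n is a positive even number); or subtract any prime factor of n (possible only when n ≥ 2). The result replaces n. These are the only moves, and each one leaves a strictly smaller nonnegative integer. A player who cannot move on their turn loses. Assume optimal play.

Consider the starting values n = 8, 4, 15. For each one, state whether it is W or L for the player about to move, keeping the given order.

8: W, 4: L, 15: W

Classify positions by backward induction: terminal positions (no move available) are L. From any other position, the mover wins iff some move reaches an L.
n=0: no move → L
n=1: →0(L), so W
n=2: →0(L), so W
n=3: →0(L), so W
n=4: →2(W), 3(W) — all W, so L
n=5: →0(L), so W
n=6: →4(L), so W
n=7: →0(L), so W
n=8: →4(L), so W
n=9: →6(W), 8(W) — all W, so L
n=10: →9(L), so W
n=11: →0(L), so W
n=12: →9(L), so W
n=13: →0(L), so W
n=14: →7(W), 12(W), 13(W) — all W, so L
n=15: →14(L), so W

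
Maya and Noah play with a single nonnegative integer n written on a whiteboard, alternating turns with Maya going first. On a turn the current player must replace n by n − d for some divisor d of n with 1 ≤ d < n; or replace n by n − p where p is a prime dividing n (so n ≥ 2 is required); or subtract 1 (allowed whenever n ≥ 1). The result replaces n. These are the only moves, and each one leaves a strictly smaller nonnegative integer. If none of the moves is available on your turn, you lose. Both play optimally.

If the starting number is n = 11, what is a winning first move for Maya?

Move to 0.

Work bottom-up. With no move the player to move loses. Otherwise the position is W if at least one move leads to an L position for the opponent, and L if every move leads to a W.
n=0: no move → L
n=1: reaches L-position 0 → W
n=2: reaches L-position 0 → W
n=3: reaches L-position 0 → W
n=4: only reaches 2(W), 3(W), all W → L
n=5: reaches L-position 0 → W
n=6: reaches L-position 4 → W
n=7: reaches L-position 0 → W
n=8: reaches L-position 4 → W
n=9: only reaches 6(W), 8(W), all W → L
n=10: reaches L-position 9 → W
n=11: reaches L-position 0 → W
From 11, the L positions reachable in one move are: 0.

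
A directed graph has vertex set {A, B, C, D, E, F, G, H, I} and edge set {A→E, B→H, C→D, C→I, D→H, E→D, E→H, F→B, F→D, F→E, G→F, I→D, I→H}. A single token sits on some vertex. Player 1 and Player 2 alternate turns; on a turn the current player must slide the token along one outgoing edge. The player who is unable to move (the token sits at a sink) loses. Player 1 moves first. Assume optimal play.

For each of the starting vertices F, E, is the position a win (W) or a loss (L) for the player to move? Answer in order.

Build the W/L table. Terminal = L. A non-terminal position is W if it has a move to some L; otherwise it is L.
Every edge goes from a vertex to one that appears earlier in the order H, D, B, E, F, I, A, G, C, so processing vertices in that order labels each vertex after all of its successors.
H: no outgoing edge → L
D: reaches L-position H → W
B: reaches L-position H → W
E: reaches L-position H → W
F: only reaches E(W), B(W), D(W), all W → L
I: reaches L-position H → W
A: only reaches E(W), which is W → L
G: reaches L-position F → W
C: only reaches I(W), D(W), all W → L

F: L, E: W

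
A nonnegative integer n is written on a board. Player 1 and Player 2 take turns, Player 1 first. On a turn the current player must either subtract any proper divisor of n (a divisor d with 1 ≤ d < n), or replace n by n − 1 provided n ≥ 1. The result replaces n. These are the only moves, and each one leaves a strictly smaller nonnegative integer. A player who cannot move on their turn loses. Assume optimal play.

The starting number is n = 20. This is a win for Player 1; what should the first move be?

Move to 15.

Compute win/loss labels from the base case upward. A position with no move is L. Any other position is W if it can reach an L in one move, else L.
n=0: no move → L
n=1: reaches L-position 0 → W
n=2: only reaches 1(W), which is W → L
n=3: reaches L-position 2 → W
n=4: reaches L-position 2 → W
n=5: only reaches 4(W), which is W → L
n=6: reaches L-position 5 → W
n=7: only reaches 6(W), which is W → L
n=8: reaches L-position 7 → W
n=9: only reaches 6(W), 8(W), all W → L
n=10: reaches L-position 5 → W
n=11: only reaches 10(W), which is W → L
n=12: reaches L-position 9 → W
n=13: only reaches 12(W), which is W → L
n=14: reaches L-position 7 → W
n=15: only reaches 10(W), 12(W), 14(W), all W → L
n=16: reaches L-position 15 → W
n=17: only reaches 16(W), which is W → L
n=18: reaches L-position 9 → W
n=19: only reaches 18(W), which is W → L
n=20: reaches L-position 15 → W
From 20, the L positions reachable in one move are: 15, 19. Any move reaching one of these is winning.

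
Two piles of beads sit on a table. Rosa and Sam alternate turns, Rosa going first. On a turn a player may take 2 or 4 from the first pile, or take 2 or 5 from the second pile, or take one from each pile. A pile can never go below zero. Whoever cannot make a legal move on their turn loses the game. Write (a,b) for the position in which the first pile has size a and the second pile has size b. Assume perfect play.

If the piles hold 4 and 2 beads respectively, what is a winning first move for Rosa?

Positions with no move are L. A position that does have a move is losing for the player to move precisely when every available move leads to a winning position for the opponent. Fill in the labels:
No move ever increases a pile, so every position that can arise here has a ≤ 4 and b ≤ 2; it is enough to label the cells with 0 ≤ a ≤ 4 and 0 ≤ b ≤ 2.
Every move lowers a or b (never raises either), so fill the grid row by row in increasing a, and left to right within a row: each cell's successors are then already labelled.
      b=0  b=1  b=2
a=0:    L    L    W
a=1:    L    W    W
a=2:    W    W    L
a=3:    W    L    L
a=4:    W    W    W
Cells with no legal move (terminal, hence L): (0,0), (0,1), (1,0).
The remaining L cells, each justified by listing all of its moves:
(2,2): →(0,2)(W), (2,0)(W), (1,1)(W) — all W, so L
(3,1): →(1,1)(W), (2,0)(W) — all W, so L
(3,2): →(1,2)(W), (3,0)(W), (2,1)(W) — all W, so L
Every other cell has at least one move into one of the L cells above, so it is W.
From (4,2), the L positions reachable in one move are: (2,2), (3,1). Any move reaching one of these is winning.

Move to (2,2).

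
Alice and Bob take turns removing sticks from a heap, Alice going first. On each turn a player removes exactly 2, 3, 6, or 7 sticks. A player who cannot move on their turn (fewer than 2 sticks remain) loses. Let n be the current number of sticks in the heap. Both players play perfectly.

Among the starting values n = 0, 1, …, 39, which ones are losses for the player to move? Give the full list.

0, 1, 5, 9, 10, 14, 18, 19, 23, 27, 28, 32, 36, 37

Work bottom-up. With no move the player to move loses. Otherwise the position is W if at least one move leads to an L position for the opponent, and L if every move leads to a W.
n=0: no move → L
n=1: no move → L
n=2: W (go to 0, an L position)
n=3: W (go to 1, an L position)
n=4: W (go to 1, an L position)
n=5: L (options 3(W), 2(W) are all W)
n=6: W (go to 0, an L position)
n=7: W (go to 5, an L position)
n=8: W (go to 5, an L position)
n=9: L (options 7(W), 6(W), 3(W), 2(W) are all W)
n=10: L (options 8(W), 7(W), 4(W), 3(W) are all W)
n=11: W (go to 9, an L position)
n=12: W (go to 10, an L position)
n=13: W (go to 10, an L position)
n=14: L (options 12(W), 11(W), 8(W), 7(W) are all W)
n=15: W (go to 9, an L position)
n=16: W (go to 14, an L position)
n=17: W (go to 14, an L position)
n=18: L (options 16(W), 15(W), 12(W), 11(W) are all W)
n=19: L (options 17(W), 16(W), 13(W), 12(W) are all W)
n=20: W (go to 18, an L position)
n=21: W (go to 19, an L position)
n=22: W (go to 19, an L position)
n=23: L (options 21(W), 20(W), 17(W), 16(W) are all W)
n=24: W (go to 18, an L position)
n=25: W (go to 23, an L position)
n=26: W (go to 23, an L position)
n=27: L (options 25(W), 24(W), 21(W), 20(W) are all W)
n=28: L (options 26(W), 25(W), 22(W), 21(W) are all W)
n=29: W (go to 27, an L position)
n=30: W (go to 28, an L position)
n=31: W (go to 28, an L position)
n=32: L (options 30(W), 29(W), 26(W), 25(W) are all W)
n=33: W (go to 27, an L position)
n=34: W (go to 32, an L position)
n=35: W (go to 32, an L position)
n=36: L (options 34(W), 33(W), 30(W), 29(W) are all W)
n=37: L (options 35(W), 34(W), 31(W), 30(W) are all W)
n=38: W (go to 36, an L position)
n=39: W (go to 37, an L position)
The losing starting values of n are exactly the entries labelled L in this table (14 of them).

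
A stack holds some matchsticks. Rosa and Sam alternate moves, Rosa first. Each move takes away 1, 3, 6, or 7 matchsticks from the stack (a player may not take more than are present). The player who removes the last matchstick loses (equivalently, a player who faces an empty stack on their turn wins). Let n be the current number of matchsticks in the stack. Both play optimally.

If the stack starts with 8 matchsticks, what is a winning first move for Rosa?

Classify positions by backward induction: terminal positions (no move available) are W. From any other position, the mover wins iff some move reaches an L.
n=0: no move; the opponent has just taken the last matchstick and therefore loses → W
n=1: L (sole option 0(W) is W)
n=2: W (go to 1, an L position)
n=3: L (options 2(W), 0(W) are all W)
n=4: W (go to 3, an L position)
n=5: L (options 4(W), 2(W) are all W)
n=6: W (go to 5, an L position)
n=7: W (go to 1, an L position)
n=8: W (go to 5, an L position)
From 8, the L positions reachable in one move are: 5, 1. Any move reaching one of these is winning.

Remove 3, leaving 5.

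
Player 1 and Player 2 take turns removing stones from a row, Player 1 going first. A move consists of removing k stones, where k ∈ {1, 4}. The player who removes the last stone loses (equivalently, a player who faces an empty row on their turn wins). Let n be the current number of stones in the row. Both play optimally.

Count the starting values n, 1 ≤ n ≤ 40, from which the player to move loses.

Classify positions by backward induction: terminal positions (no move available) are W. From any other position, the mover wins iff some move reaches an L.
n=0: no move; the opponent has just taken the last stone and therefore loses → W
n=1: only reaches 0(W), which is W → L
n=2: reaches L-position 1 → W
n=3: only reaches 2(W), which is W → L
n=4: reaches L-position 3 → W
n=5: reaches L-position 1 → W
n=6: only reaches 5(W), 2(W), all W → L
n=7: reaches L-position 6 → W
n=8: only reaches 7(W), 4(W), all W → L
n=9: reaches L-position 8 → W
n=10: reaches L-position 6 → W
n=11: only reaches 10(W), 7(W), all W → L
n=12: reaches L-position 11 → W
n=13: only reaches 12(W), 9(W), all W → L
n=14: reaches L-position 13 → W
n=15: reaches L-position 11 → W
n=16: only reaches 15(W), 12(W), all W → L
n=17: reaches L-position 16 → W
n=18: only reaches 17(W), 14(W), all W → L
n=19: reaches L-position 18 → W
n=20: reaches L-position 16 → W
n=21: only reaches 20(W), 17(W), all W → L
n=22: reaches L-position 21 → W
n=23: only reaches 22(W), 19(W), all W → L
n=24: reaches L-position 23 → W
n=25: reaches L-position 21 → W
n=26: only reaches 25(W), 22(W), all W → L
n=27: reaches L-position 26 → W
n=28: only reaches 27(W), 24(W), all W → L
n=29: reaches L-position 28 → W
n=30: reaches L-position 26 → W
n=31: only reaches 30(W), 27(W), all W → L
n=32: reaches L-position 31 → W
n=33: only reaches 32(W), 29(W), all W → L
n=34: reaches L-position 33 → W
n=35: reaches L-position 31 → W
n=36: only reaches 35(W), 32(W), all W → L
n=37: reaches L-position 36 → W
n=38: only reaches 37(W), 34(W), all W → L
n=39: reaches L-position 38 → W
n=40: reaches L-position 36 → W
L entries with 1 ≤ n ≤ 40 (the range starts at n=1): n = 1, 3, 6, 8, 11, 13, 16, 18, 21, 23, 26, 28, 31, 33, 36, 38; that makes 16.

16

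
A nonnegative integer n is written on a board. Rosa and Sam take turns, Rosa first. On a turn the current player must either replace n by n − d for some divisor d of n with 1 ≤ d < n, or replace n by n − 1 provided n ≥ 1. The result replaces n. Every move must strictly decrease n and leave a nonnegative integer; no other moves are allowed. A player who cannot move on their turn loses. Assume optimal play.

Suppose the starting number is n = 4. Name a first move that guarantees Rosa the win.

Move to 2.

Use the standard recursion: the mover loses at a terminal position; elsewhere, the mover wins exactly when some move hands the opponent an L position.
n=0: no move → L
n=1: W (go to 0, an L position)
n=2: L (sole option 1(W) is W)
n=3: W (go to 2, an L position)
n=4: W (go to 2, an L position)
From 4, the L positions reachable in one move are: 2.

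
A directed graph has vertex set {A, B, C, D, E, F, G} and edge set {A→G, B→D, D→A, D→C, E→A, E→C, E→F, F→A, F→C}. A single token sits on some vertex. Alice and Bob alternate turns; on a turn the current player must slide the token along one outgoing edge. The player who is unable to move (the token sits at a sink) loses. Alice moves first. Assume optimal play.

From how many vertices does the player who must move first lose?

Build the W/L table. Terminal = L. A non-terminal position is W if it has a move to some L; otherwise it is L.
Every edge goes from a vertex to one that appears earlier in the order G, C, A, D, B, F, E, so processing vertices in that order labels each vertex after all of its successors.
G: no outgoing edge → L
C: no outgoing edge → L
A: W (go to G, an L position)
D: W (go to C, an L position)
B: L (sole option D(W) is W)
F: W (go to C, an L position)
E: W (go to C, an L position)
The L vertices are B, C, G; that is 3 in all.

3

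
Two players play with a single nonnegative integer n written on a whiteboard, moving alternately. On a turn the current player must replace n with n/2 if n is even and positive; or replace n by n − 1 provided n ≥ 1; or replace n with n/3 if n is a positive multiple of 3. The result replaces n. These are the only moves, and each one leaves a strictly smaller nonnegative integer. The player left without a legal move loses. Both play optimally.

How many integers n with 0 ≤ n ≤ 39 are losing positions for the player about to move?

15

Work bottom-up. With no move the player to move loses. Otherwise the position is W if at least one move leads to an L position for the opponent, and L if every move leads to a W.
n=0: no move → L
n=1: W (go to 0, an L position)
n=2: L (sole option 1(W) is W)
n=3: W (go to 2, an L position)
n=4: W (go to 2, an L position)
n=5: L (sole option 4(W) is W)
n=6: W (go to 2, an L position)
n=7: L (sole option 6(W) is W)
n=8: W (go to 7, an L position)
n=9: L (options 3(W), 8(W) are all W)
n=10: W (go to 5, an L position)
n=11: L (sole option 10(W) is W)
n=12: W (go to 11, an L position)
n=13: L (sole option 12(W) is W)
n=14: W (go to 7, an L position)
n=15: W (go to 5, an L position)
n=16: L (options 8(W), 15(W) are all W)
n=17: W (go to 16, an L position)
n=18: W (go to 9, an L position)
n=19: L (sole option 18(W) is W)
n=20: W (go to 19, an L position)
n=21: W (go to 7, an L position)
n=22: W (go to 11, an L position)
n=23: L (sole option 22(W) is W)
n=24: W (go to 23, an L position)
n=25: L (sole option 24(W) is W)
n=26: W (go to 13, an L position)
n=27: W (go to 9, an L position)
n=28: L (options 14(W), 27(W) are all W)
n=29: W (go to 28, an L position)
n=30: L (options 10(W), 15(W), 29(W) are all W)
n=31: W (go to 30, an L position)
n=32: W (go to 16, an L position)
n=33: W (go to 11, an L position)
n=34: L (options 17(W), 33(W) are all W)
n=35: W (go to 34, an L position)
n=36: L (options 12(W), 18(W), 35(W) are all W)
n=37: W (go to 36, an L position)
n=38: W (go to 19, an L position)
n=39: W (go to 13, an L position)
L entries with 0 ≤ n ≤ 39: n = 0, 2, 5, 7, 9, 11, 13, 16, 19, 23, 25, 28, 30, 34, 36; that makes 15.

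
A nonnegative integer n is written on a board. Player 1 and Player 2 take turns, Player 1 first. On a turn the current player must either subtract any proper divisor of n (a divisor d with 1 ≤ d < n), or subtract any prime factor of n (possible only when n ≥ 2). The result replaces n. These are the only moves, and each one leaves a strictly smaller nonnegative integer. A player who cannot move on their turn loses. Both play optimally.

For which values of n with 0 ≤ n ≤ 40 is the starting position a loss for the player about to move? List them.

Classify positions by backward induction: terminal positions (no move available) are L. From any other position, the mover wins iff some move reaches an L.
n=0: no move → L
n=1: no move → L
n=2: can move to 0, which is L ⇒ W
n=3: can move to 0, which is L ⇒ W
n=4: moves to 2(W), 3(W); every one is W ⇒ L
n=5: can move to 0, which is L ⇒ W
n=6: can move to 4, which is L ⇒ W
n=7: can move to 0, which is L ⇒ W
n=8: can move to 4, which is L ⇒ W
n=9: moves to 6(W), 8(W); every one is W ⇒ L
n=10: can move to 9, which is L ⇒ W
n=11: can move to 0, which is L ⇒ W
n=12: can move to 9, which is L ⇒ W
n=13: can move to 0, which is L ⇒ W
n=14: moves to 7(W), 12(W), 13(W); every one is W ⇒ L
n=15: can move to 14, which is L ⇒ W
n=16: can move to 14, which is L ⇒ W
n=17: can move to 0, which is L ⇒ W
n=18: can move to 9, which is L ⇒ W
n=19: can move to 0, which is L ⇒ W
n=20: moves to 10(W), 15(W), 16(W), 18(W), 19(W); every one is W ⇒ L
n=21: can move to 14, which is L ⇒ W
n=22: can move to 20, which is L ⇒ W
n=23: can move to 0, which is L ⇒ W
n=24: can move to 20, which is L ⇒ W
n=25: can move to 20, which is L ⇒ W
n=26: moves to 13(W), 24(W), 25(W); every one is W ⇒ L
n=27: can move to 26, which is L ⇒ W
n=28: can move to 14, which is L ⇒ W
n=29: can move to 0, which is L ⇒ W
n=30: can move to 20, which is L ⇒ W
n=31: can move to 0, which is L ⇒ W
n=32: moves to 16(W), 24(W), 28(W), 30(W), 31(W); every one is W ⇒ L
n=33: can move to 32, which is L ⇒ W
n=34: can move to 32, which is L ⇒ W
n=35: moves to 28(W), 30(W), 34(W); every one is W ⇒ L
n=36: can move to 32, which is L ⇒ W
n=37: can move to 0, which is L ⇒ W
n=38: moves to 19(W), 36(W), 37(W); every one is W ⇒ L
n=39: can move to 26, which is L ⇒ W
n=40: can move to 20, which is L ⇒ W
Reading off the rows marked L gives the requested list; there are 10 such values of n.

0, 1, 4, 9, 14, 20, 26, 32, 35, 38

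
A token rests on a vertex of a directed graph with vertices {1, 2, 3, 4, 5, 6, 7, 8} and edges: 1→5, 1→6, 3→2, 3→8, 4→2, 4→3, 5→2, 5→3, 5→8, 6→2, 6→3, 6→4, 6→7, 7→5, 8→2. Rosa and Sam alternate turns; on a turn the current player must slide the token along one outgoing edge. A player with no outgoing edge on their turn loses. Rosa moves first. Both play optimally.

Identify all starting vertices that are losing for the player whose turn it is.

1, 2, 7

Compute win/loss labels from the base case upward. A position with no move is L. Any other position is W if it can reach an L in one move, else L.
Every edge goes from a vertex to one that appears earlier in the order 2, 8, 3, 4, 5, 7, 6, 1, so processing vertices in that order labels each vertex after all of its successors.
2: no outgoing edge → L
8: can move to 2, which is L ⇒ W
3: can move to 2, which is L ⇒ W
4: can move to 2, which is L ⇒ W
5: can move to 2, which is L ⇒ W
7: the only move is to 5(W), a W ⇒ L
6: can move to 7, which is L ⇒ W
1: moves to 6(W), 5(W); every one is W ⇒ L
The losing starting vertices are exactly the entries labelled L in this table (3 of them).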